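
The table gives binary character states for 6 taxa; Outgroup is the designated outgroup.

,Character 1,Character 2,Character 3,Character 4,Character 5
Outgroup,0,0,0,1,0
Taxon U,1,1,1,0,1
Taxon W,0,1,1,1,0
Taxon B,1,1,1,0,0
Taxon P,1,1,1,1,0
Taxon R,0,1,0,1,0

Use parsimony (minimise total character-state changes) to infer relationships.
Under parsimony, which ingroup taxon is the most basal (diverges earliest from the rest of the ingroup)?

Taxon R

Character polarity is set by the outgroup: the derived state is whichever differs from the outgroup's state, so for Character 4 the derived state is '0', and for the remaining characters it is '1'.
Character 1 (derived state '1') is shared by Taxon B, Taxon P, and Taxon U — a synapomorphy uniting that clade.
Character 2 (derived state '1') is shared by all ingroup taxa — unites the whole ingroup.
Character 3: derived state '1' in Taxon B, Taxon P, Taxon U, and Taxon W only — synapomorphy for {Taxon B, Taxon P, Taxon U, Taxon W}.
Character 4 (derived state '0') is shared by Taxon B and Taxon U — a synapomorphy uniting that clade.
Character 5: derived state '1' in Taxon U only — an autapomorphy, so it tells us nothing about relationships among taxa.
Most parsimonious ingroup topology: ((((Taxon U,Taxon B),Taxon P),Taxon W),Taxon R).
Taxon R is sister to the clade containing all other ingroup taxa, so it is the earliest-diverging (most basal) ingroup lineage.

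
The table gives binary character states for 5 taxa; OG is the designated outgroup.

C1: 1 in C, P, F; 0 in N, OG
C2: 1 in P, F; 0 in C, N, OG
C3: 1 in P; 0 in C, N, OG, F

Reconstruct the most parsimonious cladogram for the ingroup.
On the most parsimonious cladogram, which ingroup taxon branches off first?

The outgroup has state '0' for every character, so '1' is the derived state throughout.
C1 (derived state '1') is shared by C, F, and P — a synapomorphy uniting that clade.
Only F and P show the derived state '1' for C2, supporting them as a clade.
C3 (derived state '1') is unique to P (autapomorphy; uninformative for grouping).
Most parsimonious ingroup topology: (((F,P),C),N).
N is sister to the clade containing all other ingroup taxa, so it is the earliest-diverging (most basal) ingroup lineage.

N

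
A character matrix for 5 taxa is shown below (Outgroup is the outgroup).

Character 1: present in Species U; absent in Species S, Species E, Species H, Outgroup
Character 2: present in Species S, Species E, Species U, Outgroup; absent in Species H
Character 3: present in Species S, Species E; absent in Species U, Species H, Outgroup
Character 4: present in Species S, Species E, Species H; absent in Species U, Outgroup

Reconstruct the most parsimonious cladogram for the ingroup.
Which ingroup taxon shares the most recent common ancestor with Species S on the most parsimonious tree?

Species E

Character polarity is set by the outgroup: the derived state is whichever differs from the outgroup's state, so for Character 2 the derived state is 'absent', and for the remaining characters it is 'present'.
Character 1: derived state 'present' in Species U only — an autapomorphy, so it tells us nothing about relationships among taxa.
Character 2: derived state 'absent' in Species H only — an autapomorphy, so it tells us nothing about relationships among taxa.
Character 3: derived state 'present' in Species E and Species S only — synapomorphy for {Species E, Species S}.
Character 4: derived state 'present' in Species E, Species H, and Species S only — synapomorphy for {Species E, Species H, Species S}.
Most parsimonious ingroup topology: ((Species H,(Species E,Species S)),Species U).
Species S and Species E form a cherry on this tree, so they are sister taxa.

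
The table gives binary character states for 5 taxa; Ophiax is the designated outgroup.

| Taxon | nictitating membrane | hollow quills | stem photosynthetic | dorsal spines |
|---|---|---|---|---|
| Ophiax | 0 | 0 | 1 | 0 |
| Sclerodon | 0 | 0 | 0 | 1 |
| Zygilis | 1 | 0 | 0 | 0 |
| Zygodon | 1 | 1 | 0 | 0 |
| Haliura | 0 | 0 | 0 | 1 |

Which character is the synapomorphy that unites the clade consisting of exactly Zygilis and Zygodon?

Character polarity is set by the outgroup: the derived state is whichever differs from the outgroup's state, so for stem photosynthetic the derived state is '0', and for the remaining characters it is '1'.
nictitating membrane (derived state '1') is shared by Zygilis and Zygodon — a synapomorphy uniting that clade.
hollow quills: derived state '1' in Zygodon only — an autapomorphy, so it tells us nothing about relationships among taxa.
All ingroup taxa share the derived state '0' for stem photosynthetic; it defines the ingroup but does not resolve relationships within it.
dorsal spines (derived state '1') is shared by Haliura and Sclerodon — a synapomorphy uniting that clade.
Most parsimonious ingroup topology: ((Sclerodon,Haliura),(Zygilis,Zygodon)).
The clade {Zygilis, Zygodon} is supported by nictitating membrane: its derived state '1' occurs in exactly those taxa and in no other taxon (including the outgroup).

nictitating membrane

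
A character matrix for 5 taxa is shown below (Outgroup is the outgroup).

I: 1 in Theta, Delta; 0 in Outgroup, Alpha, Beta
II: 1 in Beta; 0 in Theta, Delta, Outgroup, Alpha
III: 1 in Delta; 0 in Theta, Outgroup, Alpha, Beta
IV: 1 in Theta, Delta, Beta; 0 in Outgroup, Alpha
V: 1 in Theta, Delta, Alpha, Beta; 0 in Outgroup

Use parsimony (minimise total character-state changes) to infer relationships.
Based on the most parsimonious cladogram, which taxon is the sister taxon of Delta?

Theta

The outgroup has state '0' for every character, so '1' is the derived state throughout.
I (derived state '1') is shared by Delta and Theta — a synapomorphy uniting that clade.
II (derived state '1') is unique to Beta (autapomorphy; uninformative for grouping).
III (derived state '1') is unique to Delta (autapomorphy; uninformative for grouping).
IV: derived state '1' in Beta, Delta, and Theta only — synapomorphy for {Beta, Delta, Theta}.
V (derived state '1') is shared by all ingroup taxa — unites the whole ingroup.
Most parsimonious ingroup topology: ((Beta,(Delta,Theta)),Alpha).
Delta and Theta form a cherry on this tree, so they are sister taxa.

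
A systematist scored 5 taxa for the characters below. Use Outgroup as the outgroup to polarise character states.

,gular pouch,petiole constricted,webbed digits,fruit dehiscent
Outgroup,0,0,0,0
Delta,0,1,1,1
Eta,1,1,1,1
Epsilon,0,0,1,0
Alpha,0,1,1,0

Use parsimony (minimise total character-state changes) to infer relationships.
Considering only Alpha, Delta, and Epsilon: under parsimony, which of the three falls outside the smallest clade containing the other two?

Epsilon

The outgroup has state '0' for every character, so '1' is the derived state throughout.
gular pouch (derived state '1') is unique to Eta (autapomorphy; uninformative for grouping).
petiole constricted (derived state '1') is shared by Alpha, Delta, and Eta — a synapomorphy uniting that clade.
All ingroup taxa share the derived state '1' for webbed digits; it defines the ingroup but does not resolve relationships within it.
Only Delta and Eta show the derived state '1' for fruit dehiscent, supporting them as a clade.
Most parsimonious ingroup topology: (((Delta,Eta),Alpha),Epsilon).
Delta and Alpha share a more recent common ancestor with each other than either does with Epsilon, so Epsilon is the least closely related of the three.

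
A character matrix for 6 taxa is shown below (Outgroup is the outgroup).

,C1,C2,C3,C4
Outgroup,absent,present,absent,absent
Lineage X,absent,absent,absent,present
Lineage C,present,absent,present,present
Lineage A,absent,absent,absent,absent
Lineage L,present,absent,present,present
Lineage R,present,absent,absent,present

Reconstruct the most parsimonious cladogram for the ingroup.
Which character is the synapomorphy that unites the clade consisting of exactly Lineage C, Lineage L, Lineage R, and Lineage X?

Character polarity is set by the outgroup: the derived state is whichever differs from the outgroup's state, so for C2 the derived state is 'absent', and for the remaining characters it is 'present'.
C1: derived state 'present' in Lineage C, Lineage L, and Lineage R only — synapomorphy for {Lineage C, Lineage L, Lineage R}.
C2 (derived state 'absent') is shared by all ingroup taxa — unites the whole ingroup.
C3 (derived state 'present') is shared by Lineage C and Lineage L — a synapomorphy uniting that clade.
C4: derived state 'present' in Lineage C, Lineage L, Lineage R, and Lineage X only — synapomorphy for {Lineage C, Lineage L, Lineage R, Lineage X}.
Most parsimonious ingroup topology: ((Lineage X,((Lineage C,Lineage L),Lineage R)),Lineage A).
The clade {Lineage C, Lineage L, Lineage R, Lineage X} is supported by C4: its derived state 'present' occurs in exactly those taxa and in no other taxon (including the outgroup).

C4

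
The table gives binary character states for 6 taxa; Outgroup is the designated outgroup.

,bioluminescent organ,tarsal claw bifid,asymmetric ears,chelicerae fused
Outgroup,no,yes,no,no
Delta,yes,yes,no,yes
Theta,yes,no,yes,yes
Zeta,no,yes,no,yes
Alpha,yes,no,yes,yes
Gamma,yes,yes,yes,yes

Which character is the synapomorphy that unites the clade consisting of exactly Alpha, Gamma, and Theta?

Character polarity is set by the outgroup: the derived state is whichever differs from the outgroup's state, so for tarsal claw bifid the derived state is 'no', and for the remaining characters it is 'yes'.
bioluminescent organ (derived state 'yes') is shared by Alpha, Delta, Gamma, and Theta — a synapomorphy uniting that clade.
Only Alpha and Theta show the derived state 'no' for tarsal claw bifid, supporting them as a clade.
Only Alpha, Gamma, and Theta show the derived state 'yes' for asymmetric ears, supporting them as a clade.
All ingroup taxa share the derived state 'yes' for chelicerae fused; it defines the ingroup but does not resolve relationships within it.
Most parsimonious ingroup topology: ((Delta,((Theta,Alpha),Gamma)),Zeta).
The clade {Alpha, Gamma, Theta} is supported by asymmetric ears: its derived state 'yes' occurs in exactly those taxa and in no other taxon (including the outgroup).

asymmetric ears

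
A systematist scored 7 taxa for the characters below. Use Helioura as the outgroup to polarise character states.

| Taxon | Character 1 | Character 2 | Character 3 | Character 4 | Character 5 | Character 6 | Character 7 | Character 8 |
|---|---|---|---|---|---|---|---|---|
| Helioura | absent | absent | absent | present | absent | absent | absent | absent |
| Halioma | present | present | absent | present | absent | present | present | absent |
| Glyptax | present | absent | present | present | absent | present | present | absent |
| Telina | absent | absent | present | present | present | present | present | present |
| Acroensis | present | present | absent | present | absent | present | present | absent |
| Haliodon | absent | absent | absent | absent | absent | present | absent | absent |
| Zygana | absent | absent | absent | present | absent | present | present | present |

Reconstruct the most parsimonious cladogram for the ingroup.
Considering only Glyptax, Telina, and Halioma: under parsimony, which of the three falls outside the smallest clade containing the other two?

Telina

Character polarity is set by the outgroup: the derived state is whichever differs from the outgroup's state, so for Character 4 the derived state is 'absent', and for the remaining characters it is 'present'.
Character 1 (derived state 'present') is shared by Acroensis, Glyptax, and Halioma — a synapomorphy uniting that clade.
Character 2: derived state 'present' in Acroensis and Halioma only — synapomorphy for {Acroensis, Halioma}.
Character 3 (state 'present') occurs in Glyptax and Telina but conflicts with the nesting implied by the other characters — most parsimoniously interpreted as homoplasy.
Character 4: derived state 'absent' in Haliodon only — an autapomorphy, so it tells us nothing about relationships among taxa.
Character 5 (derived state 'present') is unique to Telina (autapomorphy; uninformative for grouping).
Character 6 (derived state 'present') is shared by all ingroup taxa — unites the whole ingroup.
Character 7: derived state 'present' in Acroensis, Glyptax, Halioma, Telina, and Zygana only — synapomorphy for {Acroensis, Glyptax, Halioma, Telina, Zygana}.
Character 8 (derived state 'present') is shared by Telina and Zygana — a synapomorphy uniting that clade.
Most parsimonious ingroup topology: ((((Halioma,Acroensis),Glyptax),(Telina,Zygana)),Haliodon).
Halioma and Glyptax share a more recent common ancestor with each other than either does with Telina, so Telina is the least closely related of the three.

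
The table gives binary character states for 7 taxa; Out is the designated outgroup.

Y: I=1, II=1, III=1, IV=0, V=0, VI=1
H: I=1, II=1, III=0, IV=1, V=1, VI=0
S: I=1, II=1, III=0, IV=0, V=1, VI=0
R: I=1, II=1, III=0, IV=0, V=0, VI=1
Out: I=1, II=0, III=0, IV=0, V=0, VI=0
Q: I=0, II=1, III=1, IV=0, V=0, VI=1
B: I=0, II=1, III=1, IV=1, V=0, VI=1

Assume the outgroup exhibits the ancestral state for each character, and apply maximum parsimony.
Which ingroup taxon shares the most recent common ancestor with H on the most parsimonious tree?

S

Character polarity is set by the outgroup: the derived state is whichever differs from the outgroup's state, so for I the derived state is '0', and for the remaining characters it is '1'.
I: derived state '0' in B and Q only — synapomorphy for {B, Q}.
All ingroup taxa share the derived state '1' for II; it defines the ingroup but does not resolve relationships within it.
III (derived state '1') is shared by B, Q, and Y — a synapomorphy uniting that clade.
IV groups B and H, which is incompatible with the clades supported by the remaining characters; treating it as convergent (homoplasy) costs fewer steps than any alternative tree.
V: derived state '1' in H and S only — synapomorphy for {H, S}.
VI: derived state '1' in B, Q, R, and Y only — synapomorphy for {B, Q, R, Y}.
Most parsimonious ingroup topology: ((((Q,B),Y),R),(H,S)).
H and S form a cherry on this tree, so they are sister taxa.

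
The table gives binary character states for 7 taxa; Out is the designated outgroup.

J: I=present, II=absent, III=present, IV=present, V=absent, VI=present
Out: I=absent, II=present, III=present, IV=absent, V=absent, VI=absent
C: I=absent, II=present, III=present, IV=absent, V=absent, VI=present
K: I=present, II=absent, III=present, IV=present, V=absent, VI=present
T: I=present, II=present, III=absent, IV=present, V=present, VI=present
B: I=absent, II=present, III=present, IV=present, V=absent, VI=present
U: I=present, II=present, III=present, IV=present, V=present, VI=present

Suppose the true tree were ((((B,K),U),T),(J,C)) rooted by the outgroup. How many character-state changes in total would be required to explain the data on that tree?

Map each character onto ((((B,K),U),T),(J,C)) (rooted by Out) and count the minimum state changes it requires (Fitch parsimony):
I: 3; II: 2; III: 1; IV: 2; V: 2; VI: 1.
Total tree length = 11.

11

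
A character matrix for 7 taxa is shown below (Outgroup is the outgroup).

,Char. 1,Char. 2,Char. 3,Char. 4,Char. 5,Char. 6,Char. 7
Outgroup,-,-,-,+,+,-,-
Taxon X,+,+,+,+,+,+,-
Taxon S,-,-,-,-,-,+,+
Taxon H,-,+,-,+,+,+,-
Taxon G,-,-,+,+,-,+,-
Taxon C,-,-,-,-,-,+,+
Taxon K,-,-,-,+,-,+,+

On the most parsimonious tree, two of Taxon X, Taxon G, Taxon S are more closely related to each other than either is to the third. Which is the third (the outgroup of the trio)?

Character polarity is set by the outgroup: the derived state is whichever differs from the outgroup's state, so for Char. 4, Char. 5 the derived state is '-', and for the remaining characters it is '+'.
Char. 1 (derived state '+') is unique to Taxon X (autapomorphy; uninformative for grouping).
Only Taxon H and Taxon X show the derived state '+' for Char. 2, supporting them as a clade.
Char. 3 (state '+') occurs in Taxon G and Taxon X but conflicts with the nesting implied by the other characters — most parsimoniously interpreted as homoplasy.
Only Taxon C and Taxon S show the derived state '-' for Char. 4, supporting them as a clade.
Char. 5: derived state '-' in Taxon C, Taxon G, Taxon K, and Taxon S only — synapomorphy for {Taxon C, Taxon G, Taxon K, Taxon S}.
All ingroup taxa share the derived state '+' for Char. 6; it defines the ingroup but does not resolve relationships within it.
Only Taxon C, Taxon K, and Taxon S show the derived state '+' for Char. 7, supporting them as a clade.
Most parsimonious ingroup topology: ((Taxon X,Taxon H),(((Taxon S,Taxon C),Taxon K),Taxon G)).
Taxon S and Taxon G share a more recent common ancestor with each other than either does with Taxon X, so Taxon X is the least closely related of the three.

Taxon X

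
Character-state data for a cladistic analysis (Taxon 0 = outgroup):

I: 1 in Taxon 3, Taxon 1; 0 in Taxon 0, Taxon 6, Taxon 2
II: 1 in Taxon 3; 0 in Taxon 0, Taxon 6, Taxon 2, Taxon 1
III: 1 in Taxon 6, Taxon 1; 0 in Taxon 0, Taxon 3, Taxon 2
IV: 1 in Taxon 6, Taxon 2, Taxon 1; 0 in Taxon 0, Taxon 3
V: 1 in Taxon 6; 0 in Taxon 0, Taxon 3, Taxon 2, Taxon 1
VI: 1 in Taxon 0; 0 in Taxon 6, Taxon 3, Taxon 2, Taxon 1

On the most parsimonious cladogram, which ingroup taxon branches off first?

Character polarity is set by the outgroup: the derived state is whichever differs from the outgroup's state, so for VI the derived state is '0', and for the remaining characters it is '1'.
I groups Taxon 1 and Taxon 3, which is incompatible with the clades supported by the remaining characters; treating it as convergent (homoplasy) costs fewer steps than any alternative tree.
II (derived state '1') is unique to Taxon 3 (autapomorphy; uninformative for grouping).
Only Taxon 1 and Taxon 6 show the derived state '1' for III, supporting them as a clade.
IV: derived state '1' in Taxon 1, Taxon 2, and Taxon 6 only — synapomorphy for {Taxon 1, Taxon 2, Taxon 6}.
V: derived state '1' in Taxon 6 only — an autapomorphy, so it tells us nothing about relationships among taxa.
VI (derived state '0') is shared by all ingroup taxa — unites the whole ingroup.
Most parsimonious ingroup topology: (((Taxon 6,Taxon 1),Taxon 2),Taxon 3).
Taxon 3 is sister to the clade containing all other ingroup taxa, so it is the earliest-diverging (most basal) ingroup lineage.

Taxon 3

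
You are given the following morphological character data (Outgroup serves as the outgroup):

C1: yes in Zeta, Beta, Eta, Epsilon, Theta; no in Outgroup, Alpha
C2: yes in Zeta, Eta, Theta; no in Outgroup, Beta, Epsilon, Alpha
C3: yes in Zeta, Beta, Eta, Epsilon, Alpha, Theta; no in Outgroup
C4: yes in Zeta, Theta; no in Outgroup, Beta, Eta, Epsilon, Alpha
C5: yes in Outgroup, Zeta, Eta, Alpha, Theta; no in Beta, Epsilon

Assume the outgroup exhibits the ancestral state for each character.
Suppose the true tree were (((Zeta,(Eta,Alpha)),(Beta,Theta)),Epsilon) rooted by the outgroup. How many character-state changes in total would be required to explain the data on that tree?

Map each character onto (((Zeta,(Eta,Alpha)),(Beta,Theta)),Epsilon) (rooted by Outgroup) and count the minimum state changes it requires (Fitch parsimony):
C1: 2; C2: 3; C3: 1; C4: 2; C5: 2.
Total tree length = 10.

10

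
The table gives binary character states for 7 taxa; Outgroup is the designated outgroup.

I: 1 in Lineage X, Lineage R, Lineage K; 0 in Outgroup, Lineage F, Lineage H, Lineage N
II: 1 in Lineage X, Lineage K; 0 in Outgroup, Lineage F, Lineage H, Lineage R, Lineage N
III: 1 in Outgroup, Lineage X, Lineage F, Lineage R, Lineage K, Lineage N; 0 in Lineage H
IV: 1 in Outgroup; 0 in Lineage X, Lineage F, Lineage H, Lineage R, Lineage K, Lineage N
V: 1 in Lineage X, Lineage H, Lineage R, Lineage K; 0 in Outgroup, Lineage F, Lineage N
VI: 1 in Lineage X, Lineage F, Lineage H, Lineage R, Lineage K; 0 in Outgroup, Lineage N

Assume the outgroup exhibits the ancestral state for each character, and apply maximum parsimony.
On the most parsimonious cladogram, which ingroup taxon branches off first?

Character polarity is set by the outgroup: the derived state is whichever differs from the outgroup's state, so for III, IV the derived state is '0', and for the remaining characters it is '1'.
Only Lineage K, Lineage R, and Lineage X show the derived state '1' for I, supporting them as a clade.
II (derived state '1') is shared by Lineage K and Lineage X — a synapomorphy uniting that clade.
III (derived state '0') is unique to Lineage H (autapomorphy; uninformative for grouping).
IV (derived state '0') is shared by all ingroup taxa — unites the whole ingroup.
V: derived state '1' in Lineage H, Lineage K, Lineage R, and Lineage X only — synapomorphy for {Lineage H, Lineage K, Lineage R, Lineage X}.
VI: derived state '1' in Lineage F, Lineage H, Lineage K, Lineage R, and Lineage X only — synapomorphy for {Lineage F, Lineage H, Lineage K, Lineage R, Lineage X}.
Most parsimonious ingroup topology: (((((Lineage X,Lineage K),Lineage R),Lineage H),Lineage F),Lineage N).
Lineage N is sister to the clade containing all other ingroup taxa, so it is the earliest-diverging (most basal) ingroup lineage.

Lineage N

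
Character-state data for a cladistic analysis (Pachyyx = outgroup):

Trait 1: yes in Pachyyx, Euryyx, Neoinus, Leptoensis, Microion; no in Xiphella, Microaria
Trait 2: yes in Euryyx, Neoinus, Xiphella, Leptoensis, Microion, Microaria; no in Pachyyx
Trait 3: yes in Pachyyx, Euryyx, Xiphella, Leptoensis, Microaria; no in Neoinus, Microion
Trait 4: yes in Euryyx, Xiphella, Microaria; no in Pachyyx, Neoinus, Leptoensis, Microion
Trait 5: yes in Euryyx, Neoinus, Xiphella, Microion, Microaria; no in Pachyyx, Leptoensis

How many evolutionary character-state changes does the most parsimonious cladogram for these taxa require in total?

5

Character polarity is set by the outgroup: the derived state is whichever differs from the outgroup's state, so for Trait 1, Trait 3 the derived state is 'no', and for the remaining characters it is 'yes'.
Trait 1 (derived state 'no') is shared by Microaria and Xiphella — a synapomorphy uniting that clade.
Trait 2 (derived state 'yes') is shared by all ingroup taxa — unites the whole ingroup.
Trait 3: derived state 'no' in Microion and Neoinus only — synapomorphy for {Microion, Neoinus}.
Only Euryyx, Microaria, and Xiphella show the derived state 'yes' for Trait 4, supporting them as a clade.
Only Euryyx, Microaria, Microion, Neoinus, and Xiphella show the derived state 'yes' for Trait 5, supporting them as a clade.
Most parsimonious ingroup topology: (((Euryyx,(Xiphella,Microaria)),(Neoinus,Microion)),Leptoensis).
Changes per character on this tree: Trait 1: 1; Trait 2: 1; Trait 3: 1; Trait 4: 1; Trait 5: 1.
Total = 5.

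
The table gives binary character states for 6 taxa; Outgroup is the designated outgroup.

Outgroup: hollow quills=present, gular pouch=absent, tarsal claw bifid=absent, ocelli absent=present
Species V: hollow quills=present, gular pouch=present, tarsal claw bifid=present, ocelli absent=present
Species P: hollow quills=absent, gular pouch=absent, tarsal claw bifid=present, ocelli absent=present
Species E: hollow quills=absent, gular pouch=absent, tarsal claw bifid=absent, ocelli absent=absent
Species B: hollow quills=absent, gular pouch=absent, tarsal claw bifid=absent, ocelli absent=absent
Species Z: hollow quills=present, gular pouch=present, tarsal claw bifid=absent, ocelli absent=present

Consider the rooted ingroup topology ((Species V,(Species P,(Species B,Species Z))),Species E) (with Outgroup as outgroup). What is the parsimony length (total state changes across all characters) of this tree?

9

Map each character onto ((Species V,(Species P,(Species B,Species Z))),Species E) (rooted by Outgroup) and count the minimum state changes it requires (Fitch parsimony):
hollow quills: 3; gular pouch: 2; tarsal claw bifid: 2; ocelli absent: 2.
Total tree length = 9.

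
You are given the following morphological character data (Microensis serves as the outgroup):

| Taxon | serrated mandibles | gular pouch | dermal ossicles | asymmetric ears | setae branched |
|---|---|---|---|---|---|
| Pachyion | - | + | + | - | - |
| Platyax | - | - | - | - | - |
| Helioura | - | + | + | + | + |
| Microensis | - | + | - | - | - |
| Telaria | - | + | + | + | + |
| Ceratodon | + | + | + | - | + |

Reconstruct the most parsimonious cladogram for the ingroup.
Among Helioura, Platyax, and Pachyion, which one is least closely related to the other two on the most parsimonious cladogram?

Platyax

Character polarity is set by the outgroup: the derived state is whichever differs from the outgroup's state, so for gular pouch the derived state is '-', and for the remaining characters it is '+'.
serrated mandibles (derived state '+') is unique to Ceratodon (autapomorphy; uninformative for grouping).
gular pouch (derived state '-') is unique to Platyax (autapomorphy; uninformative for grouping).
dermal ossicles: derived state '+' in Ceratodon, Helioura, Pachyion, and Telaria only — synapomorphy for {Ceratodon, Helioura, Pachyion, Telaria}.
asymmetric ears (derived state '+') is shared by Helioura and Telaria — a synapomorphy uniting that clade.
setae branched: derived state '+' in Ceratodon, Helioura, and Telaria only — synapomorphy for {Ceratodon, Helioura, Telaria}.
Most parsimonious ingroup topology: ((Pachyion,((Helioura,Telaria),Ceratodon)),Platyax).
Helioura and Pachyion share a more recent common ancestor with each other than either does with Platyax, so Platyax is the least closely related of the three.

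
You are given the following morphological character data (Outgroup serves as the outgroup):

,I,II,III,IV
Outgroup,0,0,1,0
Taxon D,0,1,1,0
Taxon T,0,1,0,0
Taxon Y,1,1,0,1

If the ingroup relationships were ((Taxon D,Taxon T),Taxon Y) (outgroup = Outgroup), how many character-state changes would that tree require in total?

5

Map each character onto ((Taxon D,Taxon T),Taxon Y) (rooted by Outgroup) and count the minimum state changes it requires (Fitch parsimony):
I: 1; II: 1; III: 2; IV: 1.
Total tree length = 5.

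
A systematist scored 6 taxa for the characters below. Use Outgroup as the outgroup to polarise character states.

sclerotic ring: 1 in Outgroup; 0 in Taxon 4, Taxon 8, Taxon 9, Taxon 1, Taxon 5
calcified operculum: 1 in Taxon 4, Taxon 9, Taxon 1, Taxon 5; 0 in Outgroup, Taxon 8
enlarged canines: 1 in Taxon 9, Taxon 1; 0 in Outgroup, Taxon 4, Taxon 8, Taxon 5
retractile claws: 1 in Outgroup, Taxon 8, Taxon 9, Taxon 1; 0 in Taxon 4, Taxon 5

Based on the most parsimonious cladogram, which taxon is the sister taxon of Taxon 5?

Character polarity is set by the outgroup: the derived state is whichever differs from the outgroup's state, so for sclerotic ring, retractile claws the derived state is '0', and for the remaining characters it is '1'.
All ingroup taxa share the derived state '0' for sclerotic ring; it defines the ingroup but does not resolve relationships within it.
calcified operculum (derived state '1') is shared by Taxon 1, Taxon 4, Taxon 5, and Taxon 9 — a synapomorphy uniting that clade.
Only Taxon 1 and Taxon 9 show the derived state '1' for enlarged canines, supporting them as a clade.
retractile claws (derived state '0') is shared by Taxon 4 and Taxon 5 — a synapomorphy uniting that clade.
Most parsimonious ingroup topology: (((Taxon 4,Taxon 5),(Taxon 9,Taxon 1)),Taxon 8).
Taxon 5 and Taxon 4 form a cherry on this tree, so they are sister taxa.

Taxon 4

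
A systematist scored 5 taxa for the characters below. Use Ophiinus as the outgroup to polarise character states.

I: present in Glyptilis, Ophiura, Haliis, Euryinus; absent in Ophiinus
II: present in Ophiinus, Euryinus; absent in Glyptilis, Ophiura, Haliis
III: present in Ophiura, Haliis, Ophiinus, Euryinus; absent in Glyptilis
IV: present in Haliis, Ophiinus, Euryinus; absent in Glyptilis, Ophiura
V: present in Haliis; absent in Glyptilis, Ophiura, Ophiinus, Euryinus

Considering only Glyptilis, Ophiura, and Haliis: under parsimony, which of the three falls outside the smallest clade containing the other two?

Haliis

Character polarity is set by the outgroup: the derived state is whichever differs from the outgroup's state, so for II, III, IV the derived state is 'absent', and for the remaining characters it is 'present'.
I (derived state 'present') is shared by all ingroup taxa — unites the whole ingroup.
Only Glyptilis, Haliis, and Ophiura show the derived state 'absent' for II, supporting them as a clade.
III: derived state 'absent' in Glyptilis only — an autapomorphy, so it tells us nothing about relationships among taxa.
IV: derived state 'absent' in Glyptilis and Ophiura only — synapomorphy for {Glyptilis, Ophiura}.
V: derived state 'present' in Haliis only — an autapomorphy, so it tells us nothing about relationships among taxa.
Most parsimonious ingroup topology: ((Haliis,(Glyptilis,Ophiura)),Euryinus).
Ophiura and Glyptilis share a more recent common ancestor with each other than either does with Haliis, so Haliis is the least closely related of the three.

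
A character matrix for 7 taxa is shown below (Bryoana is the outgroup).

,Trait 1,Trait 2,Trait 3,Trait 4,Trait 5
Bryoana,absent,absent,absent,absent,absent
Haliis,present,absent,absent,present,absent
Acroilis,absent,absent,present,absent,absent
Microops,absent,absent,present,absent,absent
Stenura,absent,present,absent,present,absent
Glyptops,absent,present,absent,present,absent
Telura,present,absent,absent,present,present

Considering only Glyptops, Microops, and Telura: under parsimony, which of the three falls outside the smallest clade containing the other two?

Microops

The outgroup has state 'absent' for every character, so 'present' is the derived state throughout.
Trait 1 (derived state 'present') is shared by Haliis and Telura — a synapomorphy uniting that clade.
Trait 2: derived state 'present' in Glyptops and Stenura only — synapomorphy for {Glyptops, Stenura}.
Trait 3: derived state 'present' in Acroilis and Microops only — synapomorphy for {Acroilis, Microops}.
Trait 4: derived state 'present' in Glyptops, Haliis, Stenura, and Telura only — synapomorphy for {Glyptops, Haliis, Stenura, Telura}.
Trait 5: derived state 'present' in Telura only — an autapomorphy, so it tells us nothing about relationships among taxa.
Most parsimonious ingroup topology: ((Microops,Acroilis),((Stenura,Glyptops),(Haliis,Telura))).
Telura and Glyptops share a more recent common ancestor with each other than either does with Microops, so Microops is the least closely related of the three.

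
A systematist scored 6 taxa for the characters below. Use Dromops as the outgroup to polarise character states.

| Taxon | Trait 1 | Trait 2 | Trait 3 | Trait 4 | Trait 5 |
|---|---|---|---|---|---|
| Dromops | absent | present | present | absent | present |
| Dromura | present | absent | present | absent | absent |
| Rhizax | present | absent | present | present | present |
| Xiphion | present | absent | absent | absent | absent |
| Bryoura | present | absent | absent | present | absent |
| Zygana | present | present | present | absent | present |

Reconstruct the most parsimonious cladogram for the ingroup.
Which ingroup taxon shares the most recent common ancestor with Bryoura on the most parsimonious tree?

Xiphion

Character polarity is set by the outgroup: the derived state is whichever differs from the outgroup's state, so for Trait 2, Trait 3, Trait 5 the derived state is 'absent', and for the remaining characters it is 'present'.
Trait 1 (derived state 'present') is shared by all ingroup taxa — unites the whole ingroup.
Trait 2: derived state 'absent' in Bryoura, Dromura, Rhizax, and Xiphion only — synapomorphy for {Bryoura, Dromura, Rhizax, Xiphion}.
Only Bryoura and Xiphion show the derived state 'absent' for Trait 3, supporting them as a clade.
Trait 4 groups Bryoura and Rhizax, which is incompatible with the clades supported by the remaining characters; treating it as convergent (homoplasy) costs fewer steps than any alternative tree.
Trait 5: derived state 'absent' in Bryoura, Dromura, and Xiphion only — synapomorphy for {Bryoura, Dromura, Xiphion}.
Most parsimonious ingroup topology: (((Dromura,(Xiphion,Bryoura)),Rhizax),Zygana).
Bryoura and Xiphion form a cherry on this tree, so they are sister taxa.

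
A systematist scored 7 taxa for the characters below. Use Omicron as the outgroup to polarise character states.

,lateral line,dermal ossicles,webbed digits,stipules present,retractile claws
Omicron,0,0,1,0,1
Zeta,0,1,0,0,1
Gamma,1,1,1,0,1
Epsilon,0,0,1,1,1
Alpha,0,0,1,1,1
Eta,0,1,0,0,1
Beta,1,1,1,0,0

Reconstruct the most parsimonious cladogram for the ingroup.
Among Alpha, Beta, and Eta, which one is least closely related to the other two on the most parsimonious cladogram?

Alpha

Character polarity is set by the outgroup: the derived state is whichever differs from the outgroup's state, so for webbed digits, retractile claws the derived state is '0', and for the remaining characters it is '1'.
lateral line (derived state '1') is shared by Beta and Gamma — a synapomorphy uniting that clade.
Only Beta, Eta, Gamma, and Zeta show the derived state '1' for dermal ossicles, supporting them as a clade.
webbed digits (derived state '0') is shared by Eta and Zeta — a synapomorphy uniting that clade.
Only Alpha and Epsilon show the derived state '1' for stipules present, supporting them as a clade.
retractile claws: derived state '0' in Beta only — an autapomorphy, so it tells us nothing about relationships among taxa.
Most parsimonious ingroup topology: (((Zeta,Eta),(Gamma,Beta)),(Epsilon,Alpha)).
Eta and Beta share a more recent common ancestor with each other than either does with Alpha, so Alpha is the least closely related of the three.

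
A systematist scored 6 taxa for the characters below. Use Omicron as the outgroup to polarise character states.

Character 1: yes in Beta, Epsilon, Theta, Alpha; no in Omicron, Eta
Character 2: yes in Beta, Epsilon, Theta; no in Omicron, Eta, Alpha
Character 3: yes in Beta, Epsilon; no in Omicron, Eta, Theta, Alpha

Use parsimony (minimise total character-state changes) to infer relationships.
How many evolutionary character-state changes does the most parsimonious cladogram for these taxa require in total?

The outgroup has state 'no' for every character, so 'yes' is the derived state throughout.
Character 1: derived state 'yes' in Alpha, Beta, Epsilon, and Theta only — synapomorphy for {Alpha, Beta, Epsilon, Theta}.
Only Beta, Epsilon, and Theta show the derived state 'yes' for Character 2, supporting them as a clade.
Character 3 (derived state 'yes') is shared by Beta and Epsilon — a synapomorphy uniting that clade.
Most parsimonious ingroup topology: ((((Beta,Epsilon),Theta),Alpha),Eta).
Changes per character on this tree: Character 1: 1; Character 2: 1; Character 3: 1.
Total = 3.

3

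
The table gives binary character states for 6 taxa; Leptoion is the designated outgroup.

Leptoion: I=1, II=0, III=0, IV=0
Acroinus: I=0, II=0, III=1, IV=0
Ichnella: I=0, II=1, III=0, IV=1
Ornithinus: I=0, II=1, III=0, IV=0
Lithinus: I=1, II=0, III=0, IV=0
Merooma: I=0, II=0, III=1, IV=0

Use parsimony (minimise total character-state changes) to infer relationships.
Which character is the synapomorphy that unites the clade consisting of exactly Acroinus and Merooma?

Character polarity is set by the outgroup: the derived state is whichever differs from the outgroup's state, so for I the derived state is '0', and for the remaining characters it is '1'.
I (derived state '0') is shared by Acroinus, Ichnella, Merooma, and Ornithinus — a synapomorphy uniting that clade.
II (derived state '1') is shared by Ichnella and Ornithinus — a synapomorphy uniting that clade.
III: derived state '1' in Acroinus and Merooma only — synapomorphy for {Acroinus, Merooma}.
IV: derived state '1' in Ichnella only — an autapomorphy, so it tells us nothing about relationships among taxa.
Most parsimonious ingroup topology: (((Acroinus,Merooma),(Ichnella,Ornithinus)),Lithinus).
The clade {Acroinus, Merooma} is supported by III: its derived state '1' occurs in exactly those taxa and in no other taxon (including the outgroup).

III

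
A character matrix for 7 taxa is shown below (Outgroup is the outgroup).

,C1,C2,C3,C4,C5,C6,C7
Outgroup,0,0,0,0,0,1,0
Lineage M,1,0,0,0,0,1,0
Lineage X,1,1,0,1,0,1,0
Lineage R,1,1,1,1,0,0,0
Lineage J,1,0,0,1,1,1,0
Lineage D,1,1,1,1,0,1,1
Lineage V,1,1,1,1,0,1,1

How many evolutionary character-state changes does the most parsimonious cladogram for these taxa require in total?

7

Character polarity is set by the outgroup: the derived state is whichever differs from the outgroup's state, so for C6 the derived state is '0', and for the remaining characters it is '1'.
C1 (derived state '1') is shared by all ingroup taxa — unites the whole ingroup.
C2: derived state '1' in Lineage D, Lineage R, Lineage V, and Lineage X only — synapomorphy for {Lineage D, Lineage R, Lineage V, Lineage X}.
C3 (derived state '1') is shared by Lineage D, Lineage R, and Lineage V — a synapomorphy uniting that clade.
C4 (derived state '1') is shared by Lineage D, Lineage J, Lineage R, Lineage V, and Lineage X — a synapomorphy uniting that clade.
C5 (derived state '1') is unique to Lineage J (autapomorphy; uninformative for grouping).
C6: derived state '0' in Lineage R only — an autapomorphy, so it tells us nothing about relationships among taxa.
C7: derived state '1' in Lineage D and Lineage V only — synapomorphy for {Lineage D, Lineage V}.
Most parsimonious ingroup topology: (Lineage M,((Lineage X,(Lineage R,(Lineage D,Lineage V))),Lineage J)).
Changes per character on this tree: C1: 1; C2: 1; C3: 1; C4: 1; C5: 1; C6: 1; C7: 1.
Total = 7.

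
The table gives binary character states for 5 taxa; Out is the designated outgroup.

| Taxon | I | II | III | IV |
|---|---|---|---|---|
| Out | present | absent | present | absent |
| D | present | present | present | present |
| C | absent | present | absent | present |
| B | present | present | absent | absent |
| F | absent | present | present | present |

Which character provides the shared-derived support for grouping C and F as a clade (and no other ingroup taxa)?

I

Character polarity is set by the outgroup: the derived state is whichever differs from the outgroup's state, so for I, III the derived state is 'absent', and for the remaining characters it is 'present'.
Only C and F show the derived state 'absent' for I, supporting them as a clade.
All ingroup taxa share the derived state 'present' for II; it defines the ingroup but does not resolve relationships within it.
III groups B and C, which is incompatible with the clades supported by the remaining characters; treating it as convergent (homoplasy) costs fewer steps than any alternative tree.
IV (derived state 'present') is shared by C, D, and F — a synapomorphy uniting that clade.
Most parsimonious ingroup topology: ((D,(C,F)),B).
The clade {C, F} is supported by I: its derived state 'absent' occurs in exactly those taxa and in no other taxon (including the outgroup).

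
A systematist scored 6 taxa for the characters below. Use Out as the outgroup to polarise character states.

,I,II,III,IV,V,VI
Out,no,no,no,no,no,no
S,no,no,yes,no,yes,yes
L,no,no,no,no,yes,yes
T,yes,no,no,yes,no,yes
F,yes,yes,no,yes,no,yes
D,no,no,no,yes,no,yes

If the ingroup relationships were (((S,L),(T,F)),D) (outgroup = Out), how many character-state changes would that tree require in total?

7

Map each character onto (((S,L),(T,F)),D) (rooted by Out) and count the minimum state changes it requires (Fitch parsimony):
I: 1; II: 1; III: 1; IV: 2; V: 1; VI: 1.
Total tree length = 7.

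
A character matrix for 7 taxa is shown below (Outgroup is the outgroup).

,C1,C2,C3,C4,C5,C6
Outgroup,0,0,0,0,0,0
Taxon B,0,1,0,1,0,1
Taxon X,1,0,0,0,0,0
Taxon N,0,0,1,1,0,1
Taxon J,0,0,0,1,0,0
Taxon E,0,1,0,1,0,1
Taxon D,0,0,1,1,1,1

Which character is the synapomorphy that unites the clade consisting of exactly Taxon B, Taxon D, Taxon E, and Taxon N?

The outgroup has state '0' for every character, so '1' is the derived state throughout.
C1 (derived state '1') is unique to Taxon X (autapomorphy; uninformative for grouping).
C2 (derived state '1') is shared by Taxon B and Taxon E — a synapomorphy uniting that clade.
Only Taxon D and Taxon N show the derived state '1' for C3, supporting them as a clade.
C4 (derived state '1') is shared by Taxon B, Taxon D, Taxon E, Taxon J, and Taxon N — a synapomorphy uniting that clade.
C5: derived state '1' in Taxon D only — an autapomorphy, so it tells us nothing about relationships among taxa.
Only Taxon B, Taxon D, Taxon E, and Taxon N show the derived state '1' for C6, supporting them as a clade.
Most parsimonious ingroup topology: ((((Taxon B,Taxon E),(Taxon N,Taxon D)),Taxon J),Taxon X).
The clade {Taxon B, Taxon D, Taxon E, Taxon N} is supported by C6: its derived state '1' occurs in exactly those taxa and in no other taxon (including the outgroup).

C6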